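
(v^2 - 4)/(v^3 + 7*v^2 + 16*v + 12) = (v - 2)/(v^2 + 5*v + 6)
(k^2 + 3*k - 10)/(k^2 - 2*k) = (k + 5)/k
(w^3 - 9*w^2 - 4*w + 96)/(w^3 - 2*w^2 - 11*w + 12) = (w - 8)/(w - 1)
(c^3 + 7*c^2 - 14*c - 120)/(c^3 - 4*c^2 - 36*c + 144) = (c + 5)/(c - 6)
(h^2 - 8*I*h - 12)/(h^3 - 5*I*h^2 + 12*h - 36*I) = 1/(h + 3*I)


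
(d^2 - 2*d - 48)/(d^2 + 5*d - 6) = (d - 8)/(d - 1)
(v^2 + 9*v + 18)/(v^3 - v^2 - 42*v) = (v + 3)/(v*(v - 7))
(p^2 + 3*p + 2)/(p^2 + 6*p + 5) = (p + 2)/(p + 5)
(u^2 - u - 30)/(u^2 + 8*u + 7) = (u^2 - u - 30)/(u^2 + 8*u + 7)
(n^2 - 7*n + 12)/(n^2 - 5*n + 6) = (n - 4)/(n - 2)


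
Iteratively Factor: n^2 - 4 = (n + 2)*(n - 2)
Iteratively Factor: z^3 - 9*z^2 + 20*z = (z - 5)*(z^2 - 4*z) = (z - 5)*(z - 4)*(z)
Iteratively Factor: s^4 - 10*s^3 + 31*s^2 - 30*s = (s - 5)*(s^3 - 5*s^2 + 6*s) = (s - 5)*(s - 2)*(s^2 - 3*s) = (s - 5)*(s - 3)*(s - 2)*(s)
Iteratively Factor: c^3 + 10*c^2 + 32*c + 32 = (c + 4)*(c^2 + 6*c + 8) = (c + 2)*(c + 4)*(c + 4)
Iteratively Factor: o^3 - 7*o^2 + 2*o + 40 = (o - 5)*(o^2 - 2*o - 8) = (o - 5)*(o - 4)*(o + 2)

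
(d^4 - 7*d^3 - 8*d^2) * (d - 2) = d^5 - 9*d^4 + 6*d^3 + 16*d^2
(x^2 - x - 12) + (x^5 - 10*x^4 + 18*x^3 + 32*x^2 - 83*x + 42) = x^5 - 10*x^4 + 18*x^3 + 33*x^2 - 84*x + 30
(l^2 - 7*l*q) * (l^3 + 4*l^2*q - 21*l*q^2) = l^5 - 3*l^4*q - 49*l^3*q^2 + 147*l^2*q^3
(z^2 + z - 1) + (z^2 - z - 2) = 2*z^2 - 3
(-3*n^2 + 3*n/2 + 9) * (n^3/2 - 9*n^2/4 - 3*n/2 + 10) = -3*n^5/2 + 15*n^4/2 + 45*n^3/8 - 105*n^2/2 + 3*n/2 + 90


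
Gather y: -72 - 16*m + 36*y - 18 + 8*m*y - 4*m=-20*m + y*(8*m + 36) - 90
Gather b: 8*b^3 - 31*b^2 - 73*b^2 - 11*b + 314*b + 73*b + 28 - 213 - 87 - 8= 8*b^3 - 104*b^2 + 376*b - 280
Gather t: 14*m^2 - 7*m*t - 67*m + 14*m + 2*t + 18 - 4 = 14*m^2 - 53*m + t*(2 - 7*m) + 14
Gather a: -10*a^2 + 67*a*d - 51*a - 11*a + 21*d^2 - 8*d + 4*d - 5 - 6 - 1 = -10*a^2 + a*(67*d - 62) + 21*d^2 - 4*d - 12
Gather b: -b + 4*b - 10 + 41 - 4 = 3*b + 27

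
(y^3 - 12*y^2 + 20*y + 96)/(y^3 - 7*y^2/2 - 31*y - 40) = 2*(y - 6)/(2*y + 5)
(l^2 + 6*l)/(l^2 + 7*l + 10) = l*(l + 6)/(l^2 + 7*l + 10)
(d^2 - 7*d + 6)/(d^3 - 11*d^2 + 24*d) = (d^2 - 7*d + 6)/(d*(d^2 - 11*d + 24))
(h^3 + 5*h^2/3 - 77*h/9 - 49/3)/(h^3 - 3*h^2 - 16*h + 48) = (9*h^2 + 42*h + 49)/(9*(h^2 - 16))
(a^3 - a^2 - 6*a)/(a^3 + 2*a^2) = (a - 3)/a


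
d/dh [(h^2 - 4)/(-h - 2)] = -1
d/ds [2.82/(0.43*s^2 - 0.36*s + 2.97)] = (1.0152 - 2.4252*s)/(0.43*s^2 - 0.36*s + 2.97)^2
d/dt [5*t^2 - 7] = 10*t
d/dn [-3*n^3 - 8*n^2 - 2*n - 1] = -9*n^2 - 16*n - 2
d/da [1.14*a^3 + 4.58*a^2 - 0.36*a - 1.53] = 3.42*a^2 + 9.16*a - 0.36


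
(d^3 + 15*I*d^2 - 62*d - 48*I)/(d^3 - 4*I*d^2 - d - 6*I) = (d^2 + 14*I*d - 48)/(d^2 - 5*I*d - 6)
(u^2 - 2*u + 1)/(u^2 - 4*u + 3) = (u - 1)/(u - 3)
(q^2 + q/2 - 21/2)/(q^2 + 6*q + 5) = (2*q^2 + q - 21)/(2*(q^2 + 6*q + 5))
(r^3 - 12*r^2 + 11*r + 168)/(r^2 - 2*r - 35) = (r^2 - 5*r - 24)/(r + 5)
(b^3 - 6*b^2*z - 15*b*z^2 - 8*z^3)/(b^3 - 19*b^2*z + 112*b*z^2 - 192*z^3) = (b^2 + 2*b*z + z^2)/(b^2 - 11*b*z + 24*z^2)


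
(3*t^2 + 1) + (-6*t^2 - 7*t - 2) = -3*t^2 - 7*t - 1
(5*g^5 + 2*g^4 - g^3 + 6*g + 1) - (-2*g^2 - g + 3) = 5*g^5 + 2*g^4 - g^3 + 2*g^2 + 7*g - 2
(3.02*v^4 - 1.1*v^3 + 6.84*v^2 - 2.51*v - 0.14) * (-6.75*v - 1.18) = -20.385*v^5 + 3.8614*v^4 - 44.872*v^3 + 8.8713*v^2 + 3.9068*v + 0.1652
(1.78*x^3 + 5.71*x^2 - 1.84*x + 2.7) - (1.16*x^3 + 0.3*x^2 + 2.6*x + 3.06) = 0.62*x^3 + 5.41*x^2 - 4.44*x - 0.36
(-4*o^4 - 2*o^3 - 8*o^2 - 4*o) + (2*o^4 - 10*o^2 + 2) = -2*o^4 - 2*o^3 - 18*o^2 - 4*o + 2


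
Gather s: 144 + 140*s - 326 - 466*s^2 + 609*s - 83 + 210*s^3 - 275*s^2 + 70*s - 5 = 210*s^3 - 741*s^2 + 819*s - 270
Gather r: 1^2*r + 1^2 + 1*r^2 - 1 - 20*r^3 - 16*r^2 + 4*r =-20*r^3 - 15*r^2 + 5*r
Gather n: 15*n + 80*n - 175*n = -80*n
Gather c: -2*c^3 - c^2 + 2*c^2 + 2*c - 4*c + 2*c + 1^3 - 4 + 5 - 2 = -2*c^3 + c^2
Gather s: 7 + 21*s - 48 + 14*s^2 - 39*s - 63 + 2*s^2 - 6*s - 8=16*s^2 - 24*s - 112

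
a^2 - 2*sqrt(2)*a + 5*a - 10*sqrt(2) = (a + 5)*(a - 2*sqrt(2))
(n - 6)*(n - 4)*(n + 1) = n^3 - 9*n^2 + 14*n + 24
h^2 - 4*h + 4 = (h - 2)^2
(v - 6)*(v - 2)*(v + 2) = v^3 - 6*v^2 - 4*v + 24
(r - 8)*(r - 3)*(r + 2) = r^3 - 9*r^2 + 2*r + 48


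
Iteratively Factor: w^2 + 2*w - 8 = (w + 4)*(w - 2)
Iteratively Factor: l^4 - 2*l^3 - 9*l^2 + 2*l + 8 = (l - 4)*(l^3 + 2*l^2 - l - 2) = (l - 4)*(l + 1)*(l^2 + l - 2) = (l - 4)*(l - 1)*(l + 1)*(l + 2)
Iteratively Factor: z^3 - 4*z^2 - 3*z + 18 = (z - 3)*(z^2 - z - 6) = (z - 3)*(z + 2)*(z - 3)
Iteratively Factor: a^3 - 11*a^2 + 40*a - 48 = (a - 4)*(a^2 - 7*a + 12) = (a - 4)^2*(a - 3)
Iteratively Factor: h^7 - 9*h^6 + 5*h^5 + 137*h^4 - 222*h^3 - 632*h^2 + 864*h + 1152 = (h - 4)*(h^6 - 5*h^5 - 15*h^4 + 77*h^3 + 86*h^2 - 288*h - 288) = (h - 4)*(h + 2)*(h^5 - 7*h^4 - h^3 + 79*h^2 - 72*h - 144) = (h - 4)*(h + 2)*(h + 3)*(h^4 - 10*h^3 + 29*h^2 - 8*h - 48) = (h - 4)^2*(h + 2)*(h + 3)*(h^3 - 6*h^2 + 5*h + 12) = (h - 4)^2*(h - 3)*(h + 2)*(h + 3)*(h^2 - 3*h - 4) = (h - 4)^3*(h - 3)*(h + 2)*(h + 3)*(h + 1)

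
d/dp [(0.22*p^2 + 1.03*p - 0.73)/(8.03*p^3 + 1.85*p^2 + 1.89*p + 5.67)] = (-1.7666*p^4 - 16.5418*p^3 + 16.096*p^2 + 5.1958*p + 7.2198)/(64.4809*p^6 + 29.711*p^5 + 33.7759*p^4 + 98.0532*p^3 + 24.5511*p^2 + 21.4326*p + 32.1489)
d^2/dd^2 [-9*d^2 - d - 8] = -18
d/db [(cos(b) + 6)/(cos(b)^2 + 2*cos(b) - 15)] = (cos(b)^2 + 12*cos(b) + 27)*sin(b)/(cos(b)^2 + 2*cos(b) - 15)^2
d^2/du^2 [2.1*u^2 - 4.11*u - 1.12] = 4.20000000000000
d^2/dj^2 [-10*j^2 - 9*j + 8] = -20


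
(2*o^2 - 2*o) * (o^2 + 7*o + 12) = 2*o^4 + 12*o^3 + 10*o^2 - 24*o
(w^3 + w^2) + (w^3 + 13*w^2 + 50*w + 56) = 2*w^3 + 14*w^2 + 50*w + 56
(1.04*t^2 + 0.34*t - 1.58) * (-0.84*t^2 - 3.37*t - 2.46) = -0.8736*t^4 - 3.7904*t^3 - 2.377*t^2 + 4.4882*t + 3.8868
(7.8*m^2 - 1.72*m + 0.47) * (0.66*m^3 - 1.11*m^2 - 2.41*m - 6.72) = 5.148*m^5 - 9.7932*m^4 - 16.5786*m^3 - 48.7925*m^2 + 10.4257*m - 3.1584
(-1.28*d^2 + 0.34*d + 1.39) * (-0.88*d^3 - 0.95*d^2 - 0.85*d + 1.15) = 1.1264*d^5 + 0.9168*d^4 - 0.4582*d^3 - 3.0815*d^2 - 0.7905*d + 1.5985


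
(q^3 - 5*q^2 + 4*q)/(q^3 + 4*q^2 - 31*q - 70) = q*(q^2 - 5*q + 4)/(q^3 + 4*q^2 - 31*q - 70)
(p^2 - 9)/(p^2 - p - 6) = (p + 3)/(p + 2)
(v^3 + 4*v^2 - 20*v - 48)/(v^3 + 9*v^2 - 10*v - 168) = (v + 2)/(v + 7)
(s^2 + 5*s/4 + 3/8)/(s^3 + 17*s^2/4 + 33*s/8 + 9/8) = 1/(s + 3)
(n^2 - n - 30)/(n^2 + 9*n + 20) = (n - 6)/(n + 4)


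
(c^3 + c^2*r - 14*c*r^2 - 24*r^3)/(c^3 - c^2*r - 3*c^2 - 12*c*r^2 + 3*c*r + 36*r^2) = (c + 2*r)/(c - 3)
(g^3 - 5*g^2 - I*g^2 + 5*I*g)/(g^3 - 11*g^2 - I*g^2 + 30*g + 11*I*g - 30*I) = g/(g - 6)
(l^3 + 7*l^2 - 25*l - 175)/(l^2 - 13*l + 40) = (l^2 + 12*l + 35)/(l - 8)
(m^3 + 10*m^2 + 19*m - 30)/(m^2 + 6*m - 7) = (m^2 + 11*m + 30)/(m + 7)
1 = 1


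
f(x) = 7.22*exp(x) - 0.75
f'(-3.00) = 0.36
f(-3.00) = -0.39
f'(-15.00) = 0.00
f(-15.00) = -0.75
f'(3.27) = 189.97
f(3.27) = 189.22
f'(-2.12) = 0.87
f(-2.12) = 0.12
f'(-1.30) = 1.97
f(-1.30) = 1.22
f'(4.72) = 809.85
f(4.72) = 809.10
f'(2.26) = 69.19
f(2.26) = 68.44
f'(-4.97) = 0.05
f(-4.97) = -0.70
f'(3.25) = 186.21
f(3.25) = 185.46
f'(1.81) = 44.12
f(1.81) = 43.37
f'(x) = 7.22*exp(x)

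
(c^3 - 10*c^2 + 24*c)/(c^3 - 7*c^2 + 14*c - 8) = c*(c - 6)/(c^2 - 3*c + 2)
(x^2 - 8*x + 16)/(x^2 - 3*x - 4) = (x - 4)/(x + 1)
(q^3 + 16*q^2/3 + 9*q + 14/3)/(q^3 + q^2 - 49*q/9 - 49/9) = 3*(q + 2)/(3*q - 7)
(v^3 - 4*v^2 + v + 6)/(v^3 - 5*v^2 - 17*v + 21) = (v^3 - 4*v^2 + v + 6)/(v^3 - 5*v^2 - 17*v + 21)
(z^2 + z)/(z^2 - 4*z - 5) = z/(z - 5)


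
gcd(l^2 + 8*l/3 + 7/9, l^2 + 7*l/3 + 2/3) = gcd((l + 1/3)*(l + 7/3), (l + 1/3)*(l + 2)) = l + 1/3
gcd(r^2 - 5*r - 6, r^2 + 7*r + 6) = r + 1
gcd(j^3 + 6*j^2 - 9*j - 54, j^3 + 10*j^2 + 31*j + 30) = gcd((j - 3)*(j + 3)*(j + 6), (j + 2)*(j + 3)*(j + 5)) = j + 3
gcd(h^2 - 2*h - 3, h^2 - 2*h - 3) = h^2 - 2*h - 3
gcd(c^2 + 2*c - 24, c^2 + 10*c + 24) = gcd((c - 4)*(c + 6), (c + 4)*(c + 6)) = c + 6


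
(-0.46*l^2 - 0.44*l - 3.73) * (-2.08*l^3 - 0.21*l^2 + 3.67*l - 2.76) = 0.9568*l^5 + 1.0118*l^4 + 6.1626*l^3 + 0.4381*l^2 - 12.4747*l + 10.2948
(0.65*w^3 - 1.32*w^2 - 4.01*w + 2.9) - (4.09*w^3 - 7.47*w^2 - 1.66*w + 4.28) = -3.44*w^3 + 6.15*w^2 - 2.35*w - 1.38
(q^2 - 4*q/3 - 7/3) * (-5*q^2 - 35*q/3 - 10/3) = -5*q^4 - 5*q^3 + 215*q^2/9 + 95*q/3 + 70/9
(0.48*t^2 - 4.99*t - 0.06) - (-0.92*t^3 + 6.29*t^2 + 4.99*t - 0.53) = 0.92*t^3 - 5.81*t^2 - 9.98*t + 0.47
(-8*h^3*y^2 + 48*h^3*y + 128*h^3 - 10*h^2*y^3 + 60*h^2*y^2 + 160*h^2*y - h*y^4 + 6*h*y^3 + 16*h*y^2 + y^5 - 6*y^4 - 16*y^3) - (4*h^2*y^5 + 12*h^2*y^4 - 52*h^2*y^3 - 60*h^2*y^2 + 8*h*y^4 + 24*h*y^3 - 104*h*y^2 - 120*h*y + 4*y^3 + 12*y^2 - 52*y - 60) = -8*h^3*y^2 + 48*h^3*y + 128*h^3 - 4*h^2*y^5 - 12*h^2*y^4 + 42*h^2*y^3 + 120*h^2*y^2 + 160*h^2*y - 9*h*y^4 - 18*h*y^3 + 120*h*y^2 + 120*h*y + y^5 - 6*y^4 - 20*y^3 - 12*y^2 + 52*y + 60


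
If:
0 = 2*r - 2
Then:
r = 1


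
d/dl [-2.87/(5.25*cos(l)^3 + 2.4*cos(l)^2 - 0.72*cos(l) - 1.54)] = (-45.2025*cos(l)^2 - 13.776*cos(l) + 2.0664)*sin(l)/(5.25*cos(l)^3 + 2.4*cos(l)^2 - 0.72*cos(l) - 1.54)^2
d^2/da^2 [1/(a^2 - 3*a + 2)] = 2*(-a^2 + 3*a + (2*a - 3)^2 - 2)/(a^2 - 3*a + 2)^3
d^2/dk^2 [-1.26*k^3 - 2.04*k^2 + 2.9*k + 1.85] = -7.56*k - 4.08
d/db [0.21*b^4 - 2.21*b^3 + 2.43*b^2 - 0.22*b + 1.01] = 0.84*b^3 - 6.63*b^2 + 4.86*b - 0.22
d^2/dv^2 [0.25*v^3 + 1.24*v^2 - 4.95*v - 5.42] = 1.5*v + 2.48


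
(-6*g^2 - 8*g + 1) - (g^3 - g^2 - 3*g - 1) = -g^3 - 5*g^2 - 5*g + 2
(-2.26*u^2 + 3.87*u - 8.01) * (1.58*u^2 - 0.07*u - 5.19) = -3.5708*u^4 + 6.2728*u^3 - 1.1973*u^2 - 19.5246*u + 41.5719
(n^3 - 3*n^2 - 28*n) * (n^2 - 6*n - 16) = n^5 - 9*n^4 - 26*n^3 + 216*n^2 + 448*n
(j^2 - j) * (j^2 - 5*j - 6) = j^4 - 6*j^3 - j^2 + 6*j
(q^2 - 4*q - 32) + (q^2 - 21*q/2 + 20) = 2*q^2 - 29*q/2 - 12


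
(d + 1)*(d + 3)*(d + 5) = d^3 + 9*d^2 + 23*d + 15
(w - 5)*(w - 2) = w^2 - 7*w + 10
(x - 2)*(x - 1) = x^2 - 3*x + 2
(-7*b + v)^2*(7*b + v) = 343*b^3 - 49*b^2*v - 7*b*v^2 + v^3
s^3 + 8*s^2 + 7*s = s*(s + 1)*(s + 7)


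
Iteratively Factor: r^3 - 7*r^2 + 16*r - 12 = (r - 2)*(r^2 - 5*r + 6) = (r - 2)^2*(r - 3)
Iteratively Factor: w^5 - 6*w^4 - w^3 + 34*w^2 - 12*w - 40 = (w - 2)*(w^4 - 4*w^3 - 9*w^2 + 16*w + 20) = (w - 5)*(w - 2)*(w^3 + w^2 - 4*w - 4) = (w - 5)*(w - 2)^2*(w^2 + 3*w + 2) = (w - 5)*(w - 2)^2*(w + 2)*(w + 1)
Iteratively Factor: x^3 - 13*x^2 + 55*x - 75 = (x - 5)*(x^2 - 8*x + 15) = (x - 5)*(x - 3)*(x - 5)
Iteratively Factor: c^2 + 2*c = (c + 2)*(c)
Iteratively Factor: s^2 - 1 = (s - 1)*(s + 1)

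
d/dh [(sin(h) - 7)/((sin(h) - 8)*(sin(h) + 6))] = (14*sin(h) + cos(h)^2 - 63)*cos(h)/((sin(h) - 8)^2*(sin(h) + 6)^2)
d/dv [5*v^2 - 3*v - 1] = 10*v - 3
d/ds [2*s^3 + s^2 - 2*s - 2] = 6*s^2 + 2*s - 2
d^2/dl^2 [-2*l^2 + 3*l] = -4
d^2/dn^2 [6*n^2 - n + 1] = 12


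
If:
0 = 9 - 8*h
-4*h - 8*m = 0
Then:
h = 9/8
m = -9/16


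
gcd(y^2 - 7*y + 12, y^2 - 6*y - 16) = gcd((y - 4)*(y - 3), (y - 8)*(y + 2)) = 1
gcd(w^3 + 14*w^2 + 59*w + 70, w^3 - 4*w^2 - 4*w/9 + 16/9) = 1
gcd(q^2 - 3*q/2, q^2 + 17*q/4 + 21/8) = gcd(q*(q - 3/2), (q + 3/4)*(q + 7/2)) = 1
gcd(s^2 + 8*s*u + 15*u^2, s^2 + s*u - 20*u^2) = s + 5*u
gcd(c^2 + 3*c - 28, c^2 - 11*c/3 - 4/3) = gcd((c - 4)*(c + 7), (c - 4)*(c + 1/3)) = c - 4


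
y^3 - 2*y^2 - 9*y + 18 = (y - 3)*(y - 2)*(y + 3)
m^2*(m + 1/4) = m^3 + m^2/4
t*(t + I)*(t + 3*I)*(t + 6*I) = t^4 + 10*I*t^3 - 27*t^2 - 18*I*t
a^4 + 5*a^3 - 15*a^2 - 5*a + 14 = (a - 2)*(a - 1)*(a + 1)*(a + 7)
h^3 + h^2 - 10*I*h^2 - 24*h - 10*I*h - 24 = (h + 1)*(h - 6*I)*(h - 4*I)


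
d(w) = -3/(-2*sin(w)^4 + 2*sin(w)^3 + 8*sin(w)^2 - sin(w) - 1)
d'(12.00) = -9.00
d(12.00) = -2.20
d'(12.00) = -9.00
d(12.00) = -2.20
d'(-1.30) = -0.20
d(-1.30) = -0.77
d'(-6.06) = 12.18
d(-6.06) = 3.69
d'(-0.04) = -5.44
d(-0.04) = 3.17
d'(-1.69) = 0.07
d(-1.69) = -0.75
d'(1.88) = -0.40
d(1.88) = -0.56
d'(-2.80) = 869.03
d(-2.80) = -22.67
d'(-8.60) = 1.81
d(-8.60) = -1.12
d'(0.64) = 10.62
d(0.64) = -2.10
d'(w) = -3*(8*sin(w)^3*cos(w) - 6*sin(w)^2*cos(w) - 16*sin(w)*cos(w) + cos(w))/(-2*sin(w)^4 + 2*sin(w)^3 + 8*sin(w)^2 - sin(w) - 1)^2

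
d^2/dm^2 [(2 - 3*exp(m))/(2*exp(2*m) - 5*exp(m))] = 2*(-6*exp(3*m) + exp(2*m) - 30*exp(m) + 25)*exp(-m)/(8*exp(3*m) - 60*exp(2*m) + 150*exp(m) - 125)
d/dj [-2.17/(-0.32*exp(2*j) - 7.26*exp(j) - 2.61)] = (-1.3888*exp(j) - 15.7542)*exp(j)/(0.32*exp(2*j) + 7.26*exp(j) + 2.61)^2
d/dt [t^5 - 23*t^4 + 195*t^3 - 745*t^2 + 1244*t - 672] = 5*t^4 - 92*t^3 + 585*t^2 - 1490*t + 1244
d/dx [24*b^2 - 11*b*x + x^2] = -11*b + 2*x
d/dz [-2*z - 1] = -2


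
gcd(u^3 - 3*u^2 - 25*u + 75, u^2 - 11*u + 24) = u - 3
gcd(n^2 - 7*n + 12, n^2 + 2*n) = 1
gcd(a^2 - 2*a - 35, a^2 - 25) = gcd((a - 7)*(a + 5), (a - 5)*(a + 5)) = a + 5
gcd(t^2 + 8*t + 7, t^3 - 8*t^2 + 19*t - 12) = 1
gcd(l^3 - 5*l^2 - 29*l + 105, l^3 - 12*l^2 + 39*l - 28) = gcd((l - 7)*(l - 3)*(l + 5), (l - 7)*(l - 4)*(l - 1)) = l - 7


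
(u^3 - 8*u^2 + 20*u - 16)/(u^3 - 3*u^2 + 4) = (u - 4)/(u + 1)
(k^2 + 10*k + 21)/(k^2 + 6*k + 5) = (k^2 + 10*k + 21)/(k^2 + 6*k + 5)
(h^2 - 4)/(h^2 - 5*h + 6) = (h + 2)/(h - 3)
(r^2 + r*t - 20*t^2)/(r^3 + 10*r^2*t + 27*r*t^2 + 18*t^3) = (r^2 + r*t - 20*t^2)/(r^3 + 10*r^2*t + 27*r*t^2 + 18*t^3)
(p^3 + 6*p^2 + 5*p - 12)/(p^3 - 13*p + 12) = (p + 3)/(p - 3)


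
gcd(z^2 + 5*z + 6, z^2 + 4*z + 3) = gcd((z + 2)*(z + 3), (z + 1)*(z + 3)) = z + 3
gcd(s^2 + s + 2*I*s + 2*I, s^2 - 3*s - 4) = s + 1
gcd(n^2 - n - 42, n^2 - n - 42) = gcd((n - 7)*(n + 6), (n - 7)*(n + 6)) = n^2 - n - 42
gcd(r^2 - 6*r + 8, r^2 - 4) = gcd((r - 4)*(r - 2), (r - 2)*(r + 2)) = r - 2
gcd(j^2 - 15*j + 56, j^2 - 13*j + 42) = j - 7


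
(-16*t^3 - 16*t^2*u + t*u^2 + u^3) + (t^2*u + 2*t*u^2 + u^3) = -16*t^3 - 15*t^2*u + 3*t*u^2 + 2*u^3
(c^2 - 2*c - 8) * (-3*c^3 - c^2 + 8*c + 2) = -3*c^5 + 5*c^4 + 34*c^3 - 6*c^2 - 68*c - 16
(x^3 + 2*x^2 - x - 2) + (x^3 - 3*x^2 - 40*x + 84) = 2*x^3 - x^2 - 41*x + 82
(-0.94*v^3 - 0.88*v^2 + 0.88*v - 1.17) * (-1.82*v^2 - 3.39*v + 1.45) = 1.7108*v^5 + 4.7882*v^4 + 0.0185999999999999*v^3 - 2.1298*v^2 + 5.2423*v - 1.6965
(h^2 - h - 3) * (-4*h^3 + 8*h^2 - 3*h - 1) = -4*h^5 + 12*h^4 + h^3 - 22*h^2 + 10*h + 3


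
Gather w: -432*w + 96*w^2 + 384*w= 96*w^2 - 48*w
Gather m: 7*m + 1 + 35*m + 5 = 42*m + 6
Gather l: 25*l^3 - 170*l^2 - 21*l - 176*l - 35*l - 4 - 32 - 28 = 25*l^3 - 170*l^2 - 232*l - 64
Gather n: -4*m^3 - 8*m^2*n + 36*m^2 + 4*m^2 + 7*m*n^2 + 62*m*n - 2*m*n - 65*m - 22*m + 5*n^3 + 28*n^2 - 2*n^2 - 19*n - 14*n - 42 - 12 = -4*m^3 + 40*m^2 - 87*m + 5*n^3 + n^2*(7*m + 26) + n*(-8*m^2 + 60*m - 33) - 54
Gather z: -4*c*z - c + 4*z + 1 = -c + z*(4 - 4*c) + 1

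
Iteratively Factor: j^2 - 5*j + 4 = (j - 4)*(j - 1)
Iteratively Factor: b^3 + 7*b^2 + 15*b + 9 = (b + 3)*(b^2 + 4*b + 3) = (b + 3)^2*(b + 1)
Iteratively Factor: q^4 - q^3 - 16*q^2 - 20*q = (q + 2)*(q^3 - 3*q^2 - 10*q) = (q + 2)^2*(q^2 - 5*q) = q*(q + 2)^2*(q - 5)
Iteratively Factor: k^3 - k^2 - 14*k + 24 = (k - 3)*(k^2 + 2*k - 8) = (k - 3)*(k + 4)*(k - 2)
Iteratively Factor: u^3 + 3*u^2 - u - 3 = (u + 1)*(u^2 + 2*u - 3) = (u + 1)*(u + 3)*(u - 1)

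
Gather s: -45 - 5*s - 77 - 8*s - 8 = -13*s - 130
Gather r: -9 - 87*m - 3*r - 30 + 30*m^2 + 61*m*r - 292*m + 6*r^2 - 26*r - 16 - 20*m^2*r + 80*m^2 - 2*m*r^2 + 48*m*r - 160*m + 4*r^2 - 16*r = 110*m^2 - 539*m + r^2*(10 - 2*m) + r*(-20*m^2 + 109*m - 45) - 55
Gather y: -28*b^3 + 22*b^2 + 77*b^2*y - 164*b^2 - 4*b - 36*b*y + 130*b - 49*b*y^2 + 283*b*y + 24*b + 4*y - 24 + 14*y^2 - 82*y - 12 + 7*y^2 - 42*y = -28*b^3 - 142*b^2 + 150*b + y^2*(21 - 49*b) + y*(77*b^2 + 247*b - 120) - 36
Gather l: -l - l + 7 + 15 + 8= 30 - 2*l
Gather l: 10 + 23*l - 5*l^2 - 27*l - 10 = -5*l^2 - 4*l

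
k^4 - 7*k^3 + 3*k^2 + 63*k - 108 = (k - 4)*(k - 3)^2*(k + 3)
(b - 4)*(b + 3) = b^2 - b - 12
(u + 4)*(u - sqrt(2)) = u^2 - sqrt(2)*u + 4*u - 4*sqrt(2)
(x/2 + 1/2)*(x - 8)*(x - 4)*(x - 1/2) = x^4/2 - 23*x^3/4 + 51*x^2/4 + 11*x - 8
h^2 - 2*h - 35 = (h - 7)*(h + 5)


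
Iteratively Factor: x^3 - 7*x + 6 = (x - 2)*(x^2 + 2*x - 3) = (x - 2)*(x + 3)*(x - 1)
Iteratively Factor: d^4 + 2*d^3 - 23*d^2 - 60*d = (d + 3)*(d^3 - d^2 - 20*d) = (d - 5)*(d + 3)*(d^2 + 4*d) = (d - 5)*(d + 3)*(d + 4)*(d)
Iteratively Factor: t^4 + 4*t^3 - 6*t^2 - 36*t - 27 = (t - 3)*(t^3 + 7*t^2 + 15*t + 9) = (t - 3)*(t + 1)*(t^2 + 6*t + 9) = (t - 3)*(t + 1)*(t + 3)*(t + 3)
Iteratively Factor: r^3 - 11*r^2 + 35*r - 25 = (r - 5)*(r^2 - 6*r + 5) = (r - 5)^2*(r - 1)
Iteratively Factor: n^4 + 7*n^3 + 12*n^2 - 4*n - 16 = (n + 2)*(n^3 + 5*n^2 + 2*n - 8) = (n + 2)*(n + 4)*(n^2 + n - 2) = (n - 1)*(n + 2)*(n + 4)*(n + 2)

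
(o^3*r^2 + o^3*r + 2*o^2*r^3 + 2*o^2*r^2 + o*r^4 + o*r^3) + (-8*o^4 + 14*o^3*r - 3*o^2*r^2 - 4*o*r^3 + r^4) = -8*o^4 + o^3*r^2 + 15*o^3*r + 2*o^2*r^3 - o^2*r^2 + o*r^4 - 3*o*r^3 + r^4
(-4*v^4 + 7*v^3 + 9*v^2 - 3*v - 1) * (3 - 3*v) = 12*v^5 - 33*v^4 - 6*v^3 + 36*v^2 - 6*v - 3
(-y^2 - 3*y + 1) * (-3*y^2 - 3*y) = 3*y^4 + 12*y^3 + 6*y^2 - 3*y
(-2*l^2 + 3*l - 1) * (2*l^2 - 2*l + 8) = -4*l^4 + 10*l^3 - 24*l^2 + 26*l - 8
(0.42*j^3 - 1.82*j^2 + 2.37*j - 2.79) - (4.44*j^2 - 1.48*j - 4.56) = 0.42*j^3 - 6.26*j^2 + 3.85*j + 1.77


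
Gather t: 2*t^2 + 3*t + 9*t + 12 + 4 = 2*t^2 + 12*t + 16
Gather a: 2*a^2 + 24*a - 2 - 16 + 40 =2*a^2 + 24*a + 22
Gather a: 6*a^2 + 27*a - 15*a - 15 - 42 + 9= 6*a^2 + 12*a - 48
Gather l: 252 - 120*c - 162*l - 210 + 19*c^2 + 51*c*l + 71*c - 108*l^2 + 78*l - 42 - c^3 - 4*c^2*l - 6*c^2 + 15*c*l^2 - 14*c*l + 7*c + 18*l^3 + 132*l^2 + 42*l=-c^3 + 13*c^2 - 42*c + 18*l^3 + l^2*(15*c + 24) + l*(-4*c^2 + 37*c - 42)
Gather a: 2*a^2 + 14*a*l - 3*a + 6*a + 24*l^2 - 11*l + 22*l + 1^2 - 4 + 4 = 2*a^2 + a*(14*l + 3) + 24*l^2 + 11*l + 1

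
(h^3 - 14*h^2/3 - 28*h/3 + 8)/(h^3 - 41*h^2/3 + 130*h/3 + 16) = (3*h^2 + 4*h - 4)/(3*h^2 - 23*h - 8)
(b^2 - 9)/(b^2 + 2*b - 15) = (b + 3)/(b + 5)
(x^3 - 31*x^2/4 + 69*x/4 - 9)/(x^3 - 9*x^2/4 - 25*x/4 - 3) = (4*x^2 - 15*x + 9)/(4*x^2 + 7*x + 3)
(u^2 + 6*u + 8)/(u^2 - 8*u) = (u^2 + 6*u + 8)/(u*(u - 8))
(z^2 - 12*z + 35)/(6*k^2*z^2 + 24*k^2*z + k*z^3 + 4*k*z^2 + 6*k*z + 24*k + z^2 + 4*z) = (z^2 - 12*z + 35)/(6*k^2*z^2 + 24*k^2*z + k*z^3 + 4*k*z^2 + 6*k*z + 24*k + z^2 + 4*z)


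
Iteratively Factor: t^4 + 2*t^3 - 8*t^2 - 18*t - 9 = (t + 3)*(t^3 - t^2 - 5*t - 3) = (t - 3)*(t + 3)*(t^2 + 2*t + 1) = (t - 3)*(t + 1)*(t + 3)*(t + 1)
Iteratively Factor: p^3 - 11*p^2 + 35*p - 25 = (p - 5)*(p^2 - 6*p + 5) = (p - 5)*(p - 1)*(p - 5)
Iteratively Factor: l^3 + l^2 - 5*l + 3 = (l - 1)*(l^2 + 2*l - 3) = (l - 1)*(l + 3)*(l - 1)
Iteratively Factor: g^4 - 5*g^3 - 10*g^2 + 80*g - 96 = (g + 4)*(g^3 - 9*g^2 + 26*g - 24) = (g - 4)*(g + 4)*(g^2 - 5*g + 6) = (g - 4)*(g - 3)*(g + 4)*(g - 2)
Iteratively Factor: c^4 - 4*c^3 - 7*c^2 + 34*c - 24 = (c - 2)*(c^3 - 2*c^2 - 11*c + 12) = (c - 2)*(c + 3)*(c^2 - 5*c + 4) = (c - 4)*(c - 2)*(c + 3)*(c - 1)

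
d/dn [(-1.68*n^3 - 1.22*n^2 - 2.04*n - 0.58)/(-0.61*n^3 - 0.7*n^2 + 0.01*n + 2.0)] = (0.431799999999999*n^4 - 2.5224*n^3 - 12.5816*n^2 - 5.692*n - 4.0742)/(0.3721*n^6 + 0.854*n^5 + 0.4778*n^4 - 2.454*n^3 - 2.7999*n^2 + 0.04*n + 4.0)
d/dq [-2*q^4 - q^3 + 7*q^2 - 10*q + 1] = -8*q^3 - 3*q^2 + 14*q - 10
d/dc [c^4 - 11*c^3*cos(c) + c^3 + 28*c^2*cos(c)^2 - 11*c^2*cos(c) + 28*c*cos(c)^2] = 11*c^3*sin(c) + 4*c^3 + 11*c^2*sin(c) - 28*c^2*sin(2*c) - 33*c^2*cos(c) + 3*c^2 - 22*c*cos(c) + 28*sqrt(2)*c*cos(2*c + pi/4) + 28*c + 14*cos(2*c) + 14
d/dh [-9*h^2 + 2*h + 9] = 2 - 18*h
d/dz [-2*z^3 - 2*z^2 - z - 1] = -6*z^2 - 4*z - 1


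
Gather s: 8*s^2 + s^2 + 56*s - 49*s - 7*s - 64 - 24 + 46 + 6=9*s^2 - 36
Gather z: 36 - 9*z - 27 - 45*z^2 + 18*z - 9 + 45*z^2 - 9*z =0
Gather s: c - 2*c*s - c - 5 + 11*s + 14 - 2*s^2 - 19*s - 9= -2*s^2 + s*(-2*c - 8)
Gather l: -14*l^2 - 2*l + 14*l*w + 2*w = -14*l^2 + l*(14*w - 2) + 2*w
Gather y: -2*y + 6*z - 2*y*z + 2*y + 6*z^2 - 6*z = -2*y*z + 6*z^2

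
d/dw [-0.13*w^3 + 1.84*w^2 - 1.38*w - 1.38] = -0.39*w^2 + 3.68*w - 1.38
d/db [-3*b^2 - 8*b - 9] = -6*b - 8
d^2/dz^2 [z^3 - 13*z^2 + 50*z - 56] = 6*z - 26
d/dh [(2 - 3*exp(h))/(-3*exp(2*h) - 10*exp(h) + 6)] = (-9*exp(2*h) + 12*exp(h) + 2)*exp(h)/(9*exp(4*h) + 60*exp(3*h) + 64*exp(2*h) - 120*exp(h) + 36)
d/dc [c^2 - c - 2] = 2*c - 1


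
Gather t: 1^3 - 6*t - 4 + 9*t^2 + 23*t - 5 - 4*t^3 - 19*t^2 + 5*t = -4*t^3 - 10*t^2 + 22*t - 8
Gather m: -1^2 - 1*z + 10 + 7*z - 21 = 6*z - 12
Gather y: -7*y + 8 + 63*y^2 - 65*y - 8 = 63*y^2 - 72*y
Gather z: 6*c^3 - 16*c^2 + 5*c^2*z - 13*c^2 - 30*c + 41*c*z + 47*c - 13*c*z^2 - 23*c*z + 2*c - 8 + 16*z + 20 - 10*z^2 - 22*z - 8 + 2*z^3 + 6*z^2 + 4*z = 6*c^3 - 29*c^2 + 19*c + 2*z^3 + z^2*(-13*c - 4) + z*(5*c^2 + 18*c - 2) + 4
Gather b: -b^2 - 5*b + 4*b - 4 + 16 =-b^2 - b + 12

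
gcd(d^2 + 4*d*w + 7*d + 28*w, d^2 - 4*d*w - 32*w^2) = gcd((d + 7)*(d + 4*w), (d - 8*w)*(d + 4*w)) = d + 4*w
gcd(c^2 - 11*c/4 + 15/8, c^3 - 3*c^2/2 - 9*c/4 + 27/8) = c - 3/2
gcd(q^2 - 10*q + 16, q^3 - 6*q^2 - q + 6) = 1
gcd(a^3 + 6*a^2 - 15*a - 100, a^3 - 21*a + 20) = a^2 + a - 20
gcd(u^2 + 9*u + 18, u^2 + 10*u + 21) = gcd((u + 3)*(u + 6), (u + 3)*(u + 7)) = u + 3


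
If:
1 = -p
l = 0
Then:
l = 0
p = -1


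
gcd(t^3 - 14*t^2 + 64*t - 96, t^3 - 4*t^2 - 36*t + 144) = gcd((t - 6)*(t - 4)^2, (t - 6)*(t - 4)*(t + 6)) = t^2 - 10*t + 24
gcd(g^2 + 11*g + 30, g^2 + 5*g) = g + 5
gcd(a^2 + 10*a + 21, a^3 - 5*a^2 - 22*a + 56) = 1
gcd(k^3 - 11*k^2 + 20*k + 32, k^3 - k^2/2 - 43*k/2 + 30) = k - 4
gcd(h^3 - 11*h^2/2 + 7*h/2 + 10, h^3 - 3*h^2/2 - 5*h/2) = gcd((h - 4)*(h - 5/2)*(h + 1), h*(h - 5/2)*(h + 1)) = h^2 - 3*h/2 - 5/2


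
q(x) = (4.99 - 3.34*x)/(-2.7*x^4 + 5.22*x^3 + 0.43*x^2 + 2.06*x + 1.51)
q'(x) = (4.99 - 3.34*x)*(10.8*x^3 - 15.66*x^2 - 0.86*x - 2.06)/(-2.7*x^4 + 5.22*x^3 + 0.43*x^2 + 2.06*x + 1.51)^2 - 3.34/(-2.7*x^4 + 5.22*x^3 + 0.43*x^2 + 2.06*x + 1.51)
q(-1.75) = -0.20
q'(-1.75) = -0.33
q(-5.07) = -0.01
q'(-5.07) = -0.01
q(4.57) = 0.02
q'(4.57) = -0.01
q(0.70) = 0.62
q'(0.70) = -1.72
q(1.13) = 0.16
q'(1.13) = -0.60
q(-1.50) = -0.31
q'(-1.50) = -0.61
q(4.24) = 0.02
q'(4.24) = -0.02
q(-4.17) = -0.02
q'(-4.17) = -0.01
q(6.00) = 0.01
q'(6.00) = -0.00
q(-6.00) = -0.01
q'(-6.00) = -0.00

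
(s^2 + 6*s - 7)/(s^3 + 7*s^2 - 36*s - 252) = (s - 1)/(s^2 - 36)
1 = 1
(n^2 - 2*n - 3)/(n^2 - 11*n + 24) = (n + 1)/(n - 8)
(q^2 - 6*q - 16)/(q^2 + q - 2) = (q - 8)/(q - 1)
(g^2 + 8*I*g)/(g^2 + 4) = g*(g + 8*I)/(g^2 + 4)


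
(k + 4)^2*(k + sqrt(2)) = k^3 + sqrt(2)*k^2 + 8*k^2 + 8*sqrt(2)*k + 16*k + 16*sqrt(2)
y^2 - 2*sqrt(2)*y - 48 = (y - 6*sqrt(2))*(y + 4*sqrt(2))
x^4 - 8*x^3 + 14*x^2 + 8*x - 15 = (x - 5)*(x - 3)*(x - 1)*(x + 1)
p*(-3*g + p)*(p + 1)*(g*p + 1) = -3*g^2*p^3 - 3*g^2*p^2 + g*p^4 + g*p^3 - 3*g*p^2 - 3*g*p + p^3 + p^2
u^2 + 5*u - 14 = (u - 2)*(u + 7)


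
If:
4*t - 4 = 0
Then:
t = 1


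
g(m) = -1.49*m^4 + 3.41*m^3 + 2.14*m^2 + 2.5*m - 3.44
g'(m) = -5.96*m^3 + 10.23*m^2 + 4.28*m + 2.5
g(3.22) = -19.54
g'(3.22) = -76.63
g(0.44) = -1.69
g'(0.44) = 5.86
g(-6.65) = -3842.13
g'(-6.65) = 2179.15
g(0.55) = -0.99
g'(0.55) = 6.96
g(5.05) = -466.14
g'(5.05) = -482.57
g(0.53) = -1.12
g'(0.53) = 6.75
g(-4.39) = -815.08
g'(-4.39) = 685.11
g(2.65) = 8.19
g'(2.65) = -25.23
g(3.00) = -5.30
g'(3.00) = -53.51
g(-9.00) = -12114.38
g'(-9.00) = 5137.45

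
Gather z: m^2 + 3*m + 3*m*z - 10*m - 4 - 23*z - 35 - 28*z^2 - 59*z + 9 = m^2 - 7*m - 28*z^2 + z*(3*m - 82) - 30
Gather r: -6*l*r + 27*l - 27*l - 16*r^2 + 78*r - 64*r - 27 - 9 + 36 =-16*r^2 + r*(14 - 6*l)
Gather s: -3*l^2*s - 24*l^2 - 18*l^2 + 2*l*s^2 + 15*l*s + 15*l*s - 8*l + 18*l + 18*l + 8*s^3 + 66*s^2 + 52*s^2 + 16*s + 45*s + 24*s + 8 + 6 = -42*l^2 + 28*l + 8*s^3 + s^2*(2*l + 118) + s*(-3*l^2 + 30*l + 85) + 14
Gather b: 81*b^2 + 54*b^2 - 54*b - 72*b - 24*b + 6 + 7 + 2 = 135*b^2 - 150*b + 15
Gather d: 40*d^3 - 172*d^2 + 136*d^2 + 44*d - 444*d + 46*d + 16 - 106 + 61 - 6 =40*d^3 - 36*d^2 - 354*d - 35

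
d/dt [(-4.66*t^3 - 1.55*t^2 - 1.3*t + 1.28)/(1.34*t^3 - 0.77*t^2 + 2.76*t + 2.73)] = (3.5527136788005e-15*t^5 + 5.6652*t^4 - 22.2392*t^3 - 48.59*t^2 - 6.4918*t - 7.0818)/(1.7956*t^6 - 2.0636*t^5 + 7.9897*t^4 + 3.066*t^3 + 3.4134*t^2 + 15.0696*t + 7.4529)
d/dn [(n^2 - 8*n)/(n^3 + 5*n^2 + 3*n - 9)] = (-n^3 + 19*n^2 - 14*n + 24)/(n^5 + 7*n^4 + 10*n^3 - 18*n^2 - 27*n + 27)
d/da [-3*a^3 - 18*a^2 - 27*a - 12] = -9*a^2 - 36*a - 27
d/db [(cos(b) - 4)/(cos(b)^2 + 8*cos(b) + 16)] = (cos(b) - 12)*sin(b)/(cos(b) + 4)^3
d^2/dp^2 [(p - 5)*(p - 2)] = 2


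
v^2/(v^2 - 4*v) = v/(v - 4)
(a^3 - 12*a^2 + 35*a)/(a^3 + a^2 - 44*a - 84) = a*(a - 5)/(a^2 + 8*a + 12)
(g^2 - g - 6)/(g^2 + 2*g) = (g - 3)/g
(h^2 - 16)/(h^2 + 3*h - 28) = (h + 4)/(h + 7)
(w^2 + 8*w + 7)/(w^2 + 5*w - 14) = (w + 1)/(w - 2)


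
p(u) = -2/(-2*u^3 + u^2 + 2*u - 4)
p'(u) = -2*(6*u^2 - 2*u - 2)/(-2*u^3 + u^2 + 2*u - 4)^2 = 4*(-3*u^2 + u + 1)/(2*u^3 - u^2 - 2*u + 4)^2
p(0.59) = 0.69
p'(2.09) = -0.21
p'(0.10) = 0.30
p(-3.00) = -0.04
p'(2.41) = -0.12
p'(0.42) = 0.36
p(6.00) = 0.01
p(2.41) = 0.09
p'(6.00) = 0.00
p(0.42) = 0.64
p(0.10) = 0.53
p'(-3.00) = -0.04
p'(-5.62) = -0.00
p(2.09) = 0.15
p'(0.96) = -0.38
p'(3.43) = -0.03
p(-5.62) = -0.01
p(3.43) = 0.03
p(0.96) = 0.68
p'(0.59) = 0.26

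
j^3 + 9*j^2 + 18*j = j*(j + 3)*(j + 6)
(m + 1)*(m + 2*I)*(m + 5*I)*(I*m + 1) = I*m^4 - 6*m^3 + I*m^3 - 6*m^2 - 3*I*m^2 - 10*m - 3*I*m - 10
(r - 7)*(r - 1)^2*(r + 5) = r^4 - 4*r^3 - 30*r^2 + 68*r - 35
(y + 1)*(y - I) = y^2 + y - I*y - I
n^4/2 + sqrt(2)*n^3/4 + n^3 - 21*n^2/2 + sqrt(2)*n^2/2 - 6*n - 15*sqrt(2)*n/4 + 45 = (n/2 + sqrt(2))*(n - 3)*(n + 5)*(n - 3*sqrt(2)/2)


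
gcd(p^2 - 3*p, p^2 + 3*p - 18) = p - 3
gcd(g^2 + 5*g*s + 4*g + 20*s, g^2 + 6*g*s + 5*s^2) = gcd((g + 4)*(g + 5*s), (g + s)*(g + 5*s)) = g + 5*s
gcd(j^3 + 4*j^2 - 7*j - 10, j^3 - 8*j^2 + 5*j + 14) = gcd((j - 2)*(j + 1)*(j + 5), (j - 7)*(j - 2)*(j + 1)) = j^2 - j - 2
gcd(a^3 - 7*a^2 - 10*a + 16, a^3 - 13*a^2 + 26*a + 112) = a^2 - 6*a - 16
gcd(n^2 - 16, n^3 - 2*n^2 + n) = 1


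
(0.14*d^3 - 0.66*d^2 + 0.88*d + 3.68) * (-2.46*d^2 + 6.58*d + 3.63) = -0.3444*d^5 + 2.5448*d^4 - 5.9994*d^3 - 5.6582*d^2 + 27.4088*d + 13.3584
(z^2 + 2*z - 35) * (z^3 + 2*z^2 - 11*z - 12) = z^5 + 4*z^4 - 42*z^3 - 104*z^2 + 361*z + 420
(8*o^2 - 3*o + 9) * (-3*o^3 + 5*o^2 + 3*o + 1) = -24*o^5 + 49*o^4 - 18*o^3 + 44*o^2 + 24*o + 9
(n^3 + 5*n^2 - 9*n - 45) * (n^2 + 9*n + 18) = n^5 + 14*n^4 + 54*n^3 - 36*n^2 - 567*n - 810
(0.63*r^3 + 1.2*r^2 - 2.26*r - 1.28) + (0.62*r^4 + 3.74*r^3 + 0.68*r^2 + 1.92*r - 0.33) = 0.62*r^4 + 4.37*r^3 + 1.88*r^2 - 0.34*r - 1.61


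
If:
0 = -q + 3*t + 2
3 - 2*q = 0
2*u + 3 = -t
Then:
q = 3/2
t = -1/6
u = -17/12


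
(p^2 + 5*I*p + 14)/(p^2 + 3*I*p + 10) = (p + 7*I)/(p + 5*I)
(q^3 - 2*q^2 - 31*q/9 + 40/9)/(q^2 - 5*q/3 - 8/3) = (3*q^2 + 2*q - 5)/(3*(q + 1))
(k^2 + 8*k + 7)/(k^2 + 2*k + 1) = (k + 7)/(k + 1)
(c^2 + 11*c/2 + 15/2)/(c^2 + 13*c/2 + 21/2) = (2*c + 5)/(2*c + 7)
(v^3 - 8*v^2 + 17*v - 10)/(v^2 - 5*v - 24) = (-v^3 + 8*v^2 - 17*v + 10)/(-v^2 + 5*v + 24)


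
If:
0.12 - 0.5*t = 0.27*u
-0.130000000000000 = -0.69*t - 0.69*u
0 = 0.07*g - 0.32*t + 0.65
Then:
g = -7.91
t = 0.30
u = -0.11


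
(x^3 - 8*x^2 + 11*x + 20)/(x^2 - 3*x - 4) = x - 5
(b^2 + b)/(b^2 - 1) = b/(b - 1)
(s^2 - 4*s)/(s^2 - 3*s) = (s - 4)/(s - 3)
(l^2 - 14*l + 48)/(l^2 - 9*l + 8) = (l - 6)/(l - 1)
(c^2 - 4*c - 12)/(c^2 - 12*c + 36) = (c + 2)/(c - 6)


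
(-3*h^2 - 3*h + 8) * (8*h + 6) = -24*h^3 - 42*h^2 + 46*h + 48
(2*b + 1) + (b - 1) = 3*b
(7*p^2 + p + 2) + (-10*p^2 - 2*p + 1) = -3*p^2 - p + 3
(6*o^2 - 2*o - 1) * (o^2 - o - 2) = 6*o^4 - 8*o^3 - 11*o^2 + 5*o + 2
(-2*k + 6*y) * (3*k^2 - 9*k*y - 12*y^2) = -6*k^3 + 36*k^2*y - 30*k*y^2 - 72*y^3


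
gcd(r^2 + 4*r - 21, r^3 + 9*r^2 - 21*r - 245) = r + 7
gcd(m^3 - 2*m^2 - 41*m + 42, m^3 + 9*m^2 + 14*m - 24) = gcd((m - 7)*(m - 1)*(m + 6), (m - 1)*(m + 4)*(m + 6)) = m^2 + 5*m - 6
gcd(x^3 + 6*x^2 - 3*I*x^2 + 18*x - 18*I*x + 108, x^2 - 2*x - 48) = x + 6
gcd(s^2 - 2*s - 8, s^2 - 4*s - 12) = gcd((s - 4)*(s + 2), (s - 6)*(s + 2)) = s + 2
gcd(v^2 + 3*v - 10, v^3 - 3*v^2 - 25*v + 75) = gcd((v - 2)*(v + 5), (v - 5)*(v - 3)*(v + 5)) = v + 5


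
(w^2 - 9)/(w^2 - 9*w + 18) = (w + 3)/(w - 6)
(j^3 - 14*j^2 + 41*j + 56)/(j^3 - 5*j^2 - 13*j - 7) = (j - 8)/(j + 1)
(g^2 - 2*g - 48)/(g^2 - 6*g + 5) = (g^2 - 2*g - 48)/(g^2 - 6*g + 5)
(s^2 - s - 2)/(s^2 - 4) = (s + 1)/(s + 2)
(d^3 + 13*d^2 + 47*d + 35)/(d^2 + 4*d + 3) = (d^2 + 12*d + 35)/(d + 3)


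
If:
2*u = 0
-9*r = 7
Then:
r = -7/9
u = 0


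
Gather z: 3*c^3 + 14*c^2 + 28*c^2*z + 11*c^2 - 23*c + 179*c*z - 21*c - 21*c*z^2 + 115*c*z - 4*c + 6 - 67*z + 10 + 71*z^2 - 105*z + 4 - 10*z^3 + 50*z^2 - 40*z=3*c^3 + 25*c^2 - 48*c - 10*z^3 + z^2*(121 - 21*c) + z*(28*c^2 + 294*c - 212) + 20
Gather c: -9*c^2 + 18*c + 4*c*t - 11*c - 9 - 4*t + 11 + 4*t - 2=-9*c^2 + c*(4*t + 7)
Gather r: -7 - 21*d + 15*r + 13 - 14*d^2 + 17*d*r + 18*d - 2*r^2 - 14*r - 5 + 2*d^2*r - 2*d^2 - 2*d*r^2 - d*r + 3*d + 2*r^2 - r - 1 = -16*d^2 - 2*d*r^2 + r*(2*d^2 + 16*d)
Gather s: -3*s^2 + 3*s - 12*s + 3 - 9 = -3*s^2 - 9*s - 6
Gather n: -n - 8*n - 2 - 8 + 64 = 54 - 9*n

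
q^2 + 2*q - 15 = (q - 3)*(q + 5)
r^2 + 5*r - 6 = (r - 1)*(r + 6)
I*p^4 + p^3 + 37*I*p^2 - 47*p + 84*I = (p - 7*I)*(p + 3*I)*(p + 4*I)*(I*p + 1)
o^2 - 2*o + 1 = (o - 1)^2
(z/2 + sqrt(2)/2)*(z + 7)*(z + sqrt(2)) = z^3/2 + sqrt(2)*z^2 + 7*z^2/2 + z + 7*sqrt(2)*z + 7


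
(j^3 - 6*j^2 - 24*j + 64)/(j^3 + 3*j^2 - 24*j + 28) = (j^2 - 4*j - 32)/(j^2 + 5*j - 14)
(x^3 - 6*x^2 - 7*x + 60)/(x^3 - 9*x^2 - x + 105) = (x - 4)/(x - 7)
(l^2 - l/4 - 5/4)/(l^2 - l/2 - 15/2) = (-4*l^2 + l + 5)/(2*(-2*l^2 + l + 15))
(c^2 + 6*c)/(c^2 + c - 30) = c/(c - 5)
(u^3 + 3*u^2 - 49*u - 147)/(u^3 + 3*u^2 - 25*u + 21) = (u^2 - 4*u - 21)/(u^2 - 4*u + 3)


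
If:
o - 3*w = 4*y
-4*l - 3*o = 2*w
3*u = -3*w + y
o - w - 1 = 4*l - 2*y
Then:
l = 21*y/26 - 11/52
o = 3/13 - 2*y/13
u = 67*y/39 - 1/13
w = 1/13 - 18*y/13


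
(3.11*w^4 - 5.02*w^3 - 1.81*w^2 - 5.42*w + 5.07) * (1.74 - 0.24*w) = -0.7464*w^5 + 6.6162*w^4 - 8.3004*w^3 - 1.8486*w^2 - 10.6476*w + 8.8218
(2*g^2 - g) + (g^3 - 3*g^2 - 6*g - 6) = g^3 - g^2 - 7*g - 6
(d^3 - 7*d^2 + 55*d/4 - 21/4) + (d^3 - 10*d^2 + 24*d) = 2*d^3 - 17*d^2 + 151*d/4 - 21/4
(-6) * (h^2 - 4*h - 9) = -6*h^2 + 24*h + 54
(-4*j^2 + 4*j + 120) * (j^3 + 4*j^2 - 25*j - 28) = -4*j^5 - 12*j^4 + 236*j^3 + 492*j^2 - 3112*j - 3360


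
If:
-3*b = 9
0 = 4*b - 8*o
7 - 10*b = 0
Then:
No Solution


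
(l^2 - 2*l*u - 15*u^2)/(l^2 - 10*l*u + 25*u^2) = (-l - 3*u)/(-l + 5*u)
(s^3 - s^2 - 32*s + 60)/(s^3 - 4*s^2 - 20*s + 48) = (s^2 + s - 30)/(s^2 - 2*s - 24)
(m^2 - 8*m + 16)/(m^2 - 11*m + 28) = (m - 4)/(m - 7)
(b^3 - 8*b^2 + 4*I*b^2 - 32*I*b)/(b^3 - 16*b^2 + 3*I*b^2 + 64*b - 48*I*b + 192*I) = b*(b + 4*I)/(b^2 + b*(-8 + 3*I) - 24*I)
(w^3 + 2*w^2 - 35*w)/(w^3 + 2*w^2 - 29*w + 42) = w*(w - 5)/(w^2 - 5*w + 6)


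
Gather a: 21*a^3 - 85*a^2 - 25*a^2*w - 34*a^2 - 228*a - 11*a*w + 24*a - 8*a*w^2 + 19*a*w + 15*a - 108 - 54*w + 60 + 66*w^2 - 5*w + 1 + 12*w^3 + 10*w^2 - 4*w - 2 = 21*a^3 + a^2*(-25*w - 119) + a*(-8*w^2 + 8*w - 189) + 12*w^3 + 76*w^2 - 63*w - 49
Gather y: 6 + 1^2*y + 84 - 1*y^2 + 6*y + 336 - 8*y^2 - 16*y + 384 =-9*y^2 - 9*y + 810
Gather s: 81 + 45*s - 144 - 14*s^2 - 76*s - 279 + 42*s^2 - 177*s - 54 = 28*s^2 - 208*s - 396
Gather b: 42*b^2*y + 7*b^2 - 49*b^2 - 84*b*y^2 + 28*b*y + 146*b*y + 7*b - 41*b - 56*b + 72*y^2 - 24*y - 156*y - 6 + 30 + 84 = b^2*(42*y - 42) + b*(-84*y^2 + 174*y - 90) + 72*y^2 - 180*y + 108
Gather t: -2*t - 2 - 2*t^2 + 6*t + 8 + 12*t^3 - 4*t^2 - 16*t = 12*t^3 - 6*t^2 - 12*t + 6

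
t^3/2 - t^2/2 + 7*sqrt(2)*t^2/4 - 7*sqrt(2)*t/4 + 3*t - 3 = (t/2 + sqrt(2))*(t - 1)*(t + 3*sqrt(2)/2)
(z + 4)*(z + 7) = z^2 + 11*z + 28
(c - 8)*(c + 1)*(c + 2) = c^3 - 5*c^2 - 22*c - 16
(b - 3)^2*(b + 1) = b^3 - 5*b^2 + 3*b + 9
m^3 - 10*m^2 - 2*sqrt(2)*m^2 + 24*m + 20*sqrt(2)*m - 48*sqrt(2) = (m - 6)*(m - 4)*(m - 2*sqrt(2))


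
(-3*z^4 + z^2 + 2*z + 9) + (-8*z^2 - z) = -3*z^4 - 7*z^2 + z + 9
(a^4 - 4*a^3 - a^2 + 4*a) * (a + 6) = a^5 + 2*a^4 - 25*a^3 - 2*a^2 + 24*a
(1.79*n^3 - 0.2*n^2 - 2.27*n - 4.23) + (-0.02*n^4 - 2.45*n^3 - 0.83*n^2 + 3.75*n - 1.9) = -0.02*n^4 - 0.66*n^3 - 1.03*n^2 + 1.48*n - 6.13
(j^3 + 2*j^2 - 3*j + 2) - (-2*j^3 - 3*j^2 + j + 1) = 3*j^3 + 5*j^2 - 4*j + 1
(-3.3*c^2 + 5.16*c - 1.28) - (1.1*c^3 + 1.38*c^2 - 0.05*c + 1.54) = -1.1*c^3 - 4.68*c^2 + 5.21*c - 2.82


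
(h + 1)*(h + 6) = h^2 + 7*h + 6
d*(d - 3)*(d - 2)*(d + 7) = d^4 + 2*d^3 - 29*d^2 + 42*d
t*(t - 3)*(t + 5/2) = t^3 - t^2/2 - 15*t/2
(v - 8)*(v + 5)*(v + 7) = v^3 + 4*v^2 - 61*v - 280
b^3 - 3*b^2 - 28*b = b*(b - 7)*(b + 4)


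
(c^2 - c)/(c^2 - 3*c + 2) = c/(c - 2)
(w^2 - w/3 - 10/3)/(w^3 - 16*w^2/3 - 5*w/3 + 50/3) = 1/(w - 5)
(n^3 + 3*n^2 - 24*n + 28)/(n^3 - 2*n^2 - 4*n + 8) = (n + 7)/(n + 2)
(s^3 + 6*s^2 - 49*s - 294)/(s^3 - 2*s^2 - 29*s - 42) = (s^2 + 13*s + 42)/(s^2 + 5*s + 6)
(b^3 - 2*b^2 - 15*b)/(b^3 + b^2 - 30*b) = (b + 3)/(b + 6)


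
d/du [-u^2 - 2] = -2*u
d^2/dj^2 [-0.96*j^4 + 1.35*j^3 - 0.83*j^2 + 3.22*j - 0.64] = -11.52*j^2 + 8.1*j - 1.66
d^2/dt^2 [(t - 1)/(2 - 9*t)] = 126/(9*t - 2)^3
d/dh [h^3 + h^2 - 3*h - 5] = 3*h^2 + 2*h - 3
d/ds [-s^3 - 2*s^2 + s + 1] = -3*s^2 - 4*s + 1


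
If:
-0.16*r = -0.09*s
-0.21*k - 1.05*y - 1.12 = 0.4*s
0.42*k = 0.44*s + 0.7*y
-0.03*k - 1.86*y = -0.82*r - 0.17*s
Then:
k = -1.66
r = -0.59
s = -1.06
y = -0.33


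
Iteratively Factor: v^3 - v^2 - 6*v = (v - 3)*(v^2 + 2*v) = v*(v - 3)*(v + 2)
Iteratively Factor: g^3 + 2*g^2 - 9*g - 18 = (g - 3)*(g^2 + 5*g + 6) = (g - 3)*(g + 3)*(g + 2)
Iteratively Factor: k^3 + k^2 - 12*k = (k + 4)*(k^2 - 3*k) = k*(k + 4)*(k - 3)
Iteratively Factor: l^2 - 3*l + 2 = (l - 1)*(l - 2)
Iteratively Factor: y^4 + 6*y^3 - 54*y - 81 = (y + 3)*(y^3 + 3*y^2 - 9*y - 27) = (y + 3)^2*(y^2 - 9) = (y + 3)^3*(y - 3)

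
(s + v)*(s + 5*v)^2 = s^3 + 11*s^2*v + 35*s*v^2 + 25*v^3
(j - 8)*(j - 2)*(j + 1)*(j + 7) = j^4 - 2*j^3 - 57*j^2 + 58*j + 112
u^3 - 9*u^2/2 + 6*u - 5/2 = (u - 5/2)*(u - 1)^2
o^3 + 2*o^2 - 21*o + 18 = (o - 3)*(o - 1)*(o + 6)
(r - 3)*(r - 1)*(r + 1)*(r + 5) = r^4 + 2*r^3 - 16*r^2 - 2*r + 15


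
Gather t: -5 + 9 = 4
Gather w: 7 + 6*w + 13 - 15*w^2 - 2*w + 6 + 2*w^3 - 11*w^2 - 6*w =2*w^3 - 26*w^2 - 2*w + 26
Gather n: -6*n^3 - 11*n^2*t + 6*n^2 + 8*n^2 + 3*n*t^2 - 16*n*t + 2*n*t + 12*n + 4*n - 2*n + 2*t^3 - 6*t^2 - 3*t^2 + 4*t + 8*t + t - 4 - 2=-6*n^3 + n^2*(14 - 11*t) + n*(3*t^2 - 14*t + 14) + 2*t^3 - 9*t^2 + 13*t - 6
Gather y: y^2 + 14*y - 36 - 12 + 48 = y^2 + 14*y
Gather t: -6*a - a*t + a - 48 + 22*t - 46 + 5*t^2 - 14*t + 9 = -5*a + 5*t^2 + t*(8 - a) - 85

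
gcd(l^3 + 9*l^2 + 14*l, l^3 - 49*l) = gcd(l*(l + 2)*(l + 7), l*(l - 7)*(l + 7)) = l^2 + 7*l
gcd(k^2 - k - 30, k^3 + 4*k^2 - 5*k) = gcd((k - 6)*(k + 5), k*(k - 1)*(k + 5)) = k + 5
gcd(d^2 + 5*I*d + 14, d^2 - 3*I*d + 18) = 1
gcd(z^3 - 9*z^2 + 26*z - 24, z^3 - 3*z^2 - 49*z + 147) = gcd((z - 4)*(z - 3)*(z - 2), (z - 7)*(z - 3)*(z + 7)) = z - 3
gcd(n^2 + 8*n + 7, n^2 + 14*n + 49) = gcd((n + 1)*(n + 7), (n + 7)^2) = n + 7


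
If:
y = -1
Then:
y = -1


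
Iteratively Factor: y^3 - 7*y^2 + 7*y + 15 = (y - 5)*(y^2 - 2*y - 3) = (y - 5)*(y - 3)*(y + 1)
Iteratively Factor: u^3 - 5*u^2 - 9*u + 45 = (u + 3)*(u^2 - 8*u + 15) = (u - 5)*(u + 3)*(u - 3)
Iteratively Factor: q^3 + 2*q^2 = (q)*(q^2 + 2*q) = q^2*(q + 2)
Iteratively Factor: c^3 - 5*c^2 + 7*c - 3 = (c - 1)*(c^2 - 4*c + 3) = (c - 1)^2*(c - 3)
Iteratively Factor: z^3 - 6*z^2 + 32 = (z - 4)*(z^2 - 2*z - 8) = (z - 4)^2*(z + 2)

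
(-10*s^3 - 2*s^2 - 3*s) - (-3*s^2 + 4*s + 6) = -10*s^3 + s^2 - 7*s - 6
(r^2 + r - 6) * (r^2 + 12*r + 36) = r^4 + 13*r^3 + 42*r^2 - 36*r - 216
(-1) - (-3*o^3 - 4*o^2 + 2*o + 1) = 3*o^3 + 4*o^2 - 2*o - 2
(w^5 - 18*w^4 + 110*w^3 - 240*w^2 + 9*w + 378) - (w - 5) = w^5 - 18*w^4 + 110*w^3 - 240*w^2 + 8*w + 383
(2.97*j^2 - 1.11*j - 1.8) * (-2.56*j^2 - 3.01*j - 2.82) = -7.6032*j^4 - 6.0981*j^3 - 0.4263*j^2 + 8.5482*j + 5.076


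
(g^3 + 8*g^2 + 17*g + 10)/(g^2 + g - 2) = (g^2 + 6*g + 5)/(g - 1)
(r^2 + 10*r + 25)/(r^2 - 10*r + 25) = (r^2 + 10*r + 25)/(r^2 - 10*r + 25)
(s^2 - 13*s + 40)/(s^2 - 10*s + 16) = (s - 5)/(s - 2)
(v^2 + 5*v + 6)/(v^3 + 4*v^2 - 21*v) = (v^2 + 5*v + 6)/(v*(v^2 + 4*v - 21))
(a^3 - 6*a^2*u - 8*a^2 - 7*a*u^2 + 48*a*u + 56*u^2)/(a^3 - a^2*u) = (a^3 - 6*a^2*u - 8*a^2 - 7*a*u^2 + 48*a*u + 56*u^2)/(a^2*(a - u))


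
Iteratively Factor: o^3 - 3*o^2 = (o)*(o^2 - 3*o) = o^2*(o - 3)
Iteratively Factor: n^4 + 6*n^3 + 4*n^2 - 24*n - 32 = (n + 2)*(n^3 + 4*n^2 - 4*n - 16) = (n + 2)^2*(n^2 + 2*n - 8) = (n + 2)^2*(n + 4)*(n - 2)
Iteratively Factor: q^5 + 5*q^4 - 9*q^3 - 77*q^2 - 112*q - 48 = (q + 1)*(q^4 + 4*q^3 - 13*q^2 - 64*q - 48) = (q + 1)*(q + 3)*(q^3 + q^2 - 16*q - 16) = (q + 1)^2*(q + 3)*(q^2 - 16) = (q + 1)^2*(q + 3)*(q + 4)*(q - 4)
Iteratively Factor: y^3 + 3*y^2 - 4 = (y + 2)*(y^2 + y - 2) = (y + 2)^2*(y - 1)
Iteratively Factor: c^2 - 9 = (c - 3)*(c + 3)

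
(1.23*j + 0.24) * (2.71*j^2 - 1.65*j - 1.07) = 3.3333*j^3 - 1.3791*j^2 - 1.7121*j - 0.2568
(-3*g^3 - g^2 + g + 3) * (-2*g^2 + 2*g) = 6*g^5 - 4*g^4 - 4*g^3 - 4*g^2 + 6*g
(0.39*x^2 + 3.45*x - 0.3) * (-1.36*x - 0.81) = -0.5304*x^3 - 5.0079*x^2 - 2.3865*x + 0.243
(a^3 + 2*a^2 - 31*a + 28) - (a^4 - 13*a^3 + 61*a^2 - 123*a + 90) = -a^4 + 14*a^3 - 59*a^2 + 92*a - 62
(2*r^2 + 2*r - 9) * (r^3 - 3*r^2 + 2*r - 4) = 2*r^5 - 4*r^4 - 11*r^3 + 23*r^2 - 26*r + 36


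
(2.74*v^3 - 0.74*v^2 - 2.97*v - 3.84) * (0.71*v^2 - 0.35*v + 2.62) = 1.9454*v^5 - 1.4844*v^4 + 5.3291*v^3 - 3.6257*v^2 - 6.4374*v - 10.0608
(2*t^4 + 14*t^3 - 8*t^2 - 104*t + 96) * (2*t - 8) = 4*t^5 + 12*t^4 - 128*t^3 - 144*t^2 + 1024*t - 768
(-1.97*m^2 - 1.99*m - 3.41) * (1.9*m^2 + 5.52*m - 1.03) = -3.743*m^4 - 14.6554*m^3 - 15.4347*m^2 - 16.7735*m + 3.5123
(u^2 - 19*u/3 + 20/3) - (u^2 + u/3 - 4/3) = 8 - 20*u/3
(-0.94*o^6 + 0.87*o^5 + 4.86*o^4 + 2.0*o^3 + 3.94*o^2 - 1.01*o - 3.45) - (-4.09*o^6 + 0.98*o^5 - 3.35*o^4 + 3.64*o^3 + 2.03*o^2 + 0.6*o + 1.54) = 3.15*o^6 - 0.11*o^5 + 8.21*o^4 - 1.64*o^3 + 1.91*o^2 - 1.61*o - 4.99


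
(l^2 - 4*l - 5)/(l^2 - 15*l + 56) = (l^2 - 4*l - 5)/(l^2 - 15*l + 56)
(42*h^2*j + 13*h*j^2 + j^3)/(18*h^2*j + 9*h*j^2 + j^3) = (7*h + j)/(3*h + j)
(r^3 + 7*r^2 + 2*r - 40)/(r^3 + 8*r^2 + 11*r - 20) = (r - 2)/(r - 1)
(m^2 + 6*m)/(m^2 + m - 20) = m*(m + 6)/(m^2 + m - 20)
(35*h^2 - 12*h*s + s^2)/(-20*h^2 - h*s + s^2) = (-7*h + s)/(4*h + s)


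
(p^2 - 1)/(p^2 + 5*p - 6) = (p + 1)/(p + 6)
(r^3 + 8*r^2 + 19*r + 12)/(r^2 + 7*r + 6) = (r^2 + 7*r + 12)/(r + 6)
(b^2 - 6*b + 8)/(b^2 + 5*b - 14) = (b - 4)/(b + 7)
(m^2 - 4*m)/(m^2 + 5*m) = (m - 4)/(m + 5)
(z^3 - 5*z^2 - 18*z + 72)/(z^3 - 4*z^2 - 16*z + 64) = (z^2 - 9*z + 18)/(z^2 - 8*z + 16)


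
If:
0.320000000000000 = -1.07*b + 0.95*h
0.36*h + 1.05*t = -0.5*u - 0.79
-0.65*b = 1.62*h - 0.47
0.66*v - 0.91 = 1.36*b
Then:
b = -0.03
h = 0.30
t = -0.476190476190476*u - 0.856059178956793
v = 1.32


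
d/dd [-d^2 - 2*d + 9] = -2*d - 2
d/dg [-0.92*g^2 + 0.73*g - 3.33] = 0.73 - 1.84*g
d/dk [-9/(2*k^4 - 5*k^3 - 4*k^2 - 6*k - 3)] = 9*(8*k^3 - 15*k^2 - 8*k - 6)/(-2*k^4 + 5*k^3 + 4*k^2 + 6*k + 3)^2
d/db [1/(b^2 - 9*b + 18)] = (9 - 2*b)/(b^2 - 9*b + 18)^2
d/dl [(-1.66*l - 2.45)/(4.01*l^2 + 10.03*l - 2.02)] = (6.6566*l^2 + 19.649*l + 27.9267)/(16.0801*l^4 + 80.4406*l^3 + 84.4005*l^2 - 40.5212*l + 4.0804)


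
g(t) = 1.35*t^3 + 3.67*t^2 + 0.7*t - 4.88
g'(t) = 4.05*t^2 + 7.34*t + 0.7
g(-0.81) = -3.76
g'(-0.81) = -2.59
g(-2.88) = -8.70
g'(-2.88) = 13.15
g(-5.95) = -163.49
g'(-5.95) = 100.41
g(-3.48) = -19.77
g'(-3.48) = 24.20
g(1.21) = 3.73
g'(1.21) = 15.51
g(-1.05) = -3.13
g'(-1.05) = -2.54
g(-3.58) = -22.29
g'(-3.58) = 26.33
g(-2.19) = -2.99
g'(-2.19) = 4.05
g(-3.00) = -10.40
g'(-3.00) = 15.13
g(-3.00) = -10.40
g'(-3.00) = 15.13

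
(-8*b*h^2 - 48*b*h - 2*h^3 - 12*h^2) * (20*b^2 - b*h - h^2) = -160*b^3*h^2 - 960*b^3*h - 32*b^2*h^3 - 192*b^2*h^2 + 10*b*h^4 + 60*b*h^3 + 2*h^5 + 12*h^4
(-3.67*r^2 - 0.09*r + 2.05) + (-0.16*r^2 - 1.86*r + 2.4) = -3.83*r^2 - 1.95*r + 4.45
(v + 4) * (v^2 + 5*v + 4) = v^3 + 9*v^2 + 24*v + 16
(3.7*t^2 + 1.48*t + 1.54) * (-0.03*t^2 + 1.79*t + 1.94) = -0.111*t^4 + 6.5786*t^3 + 9.781*t^2 + 5.6278*t + 2.9876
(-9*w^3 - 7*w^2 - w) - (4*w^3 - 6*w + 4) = -13*w^3 - 7*w^2 + 5*w - 4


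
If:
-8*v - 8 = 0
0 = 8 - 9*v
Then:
No Solution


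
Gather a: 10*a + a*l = a*(l + 10)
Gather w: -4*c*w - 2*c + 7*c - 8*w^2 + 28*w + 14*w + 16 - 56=5*c - 8*w^2 + w*(42 - 4*c) - 40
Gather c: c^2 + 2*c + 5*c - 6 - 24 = c^2 + 7*c - 30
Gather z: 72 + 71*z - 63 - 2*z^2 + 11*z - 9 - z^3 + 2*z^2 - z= -z^3 + 81*z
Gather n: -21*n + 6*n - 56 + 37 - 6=-15*n - 25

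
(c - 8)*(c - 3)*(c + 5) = c^3 - 6*c^2 - 31*c + 120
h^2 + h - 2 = (h - 1)*(h + 2)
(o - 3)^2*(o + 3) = o^3 - 3*o^2 - 9*o + 27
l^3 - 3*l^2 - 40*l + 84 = (l - 7)*(l - 2)*(l + 6)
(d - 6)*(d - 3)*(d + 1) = d^3 - 8*d^2 + 9*d + 18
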